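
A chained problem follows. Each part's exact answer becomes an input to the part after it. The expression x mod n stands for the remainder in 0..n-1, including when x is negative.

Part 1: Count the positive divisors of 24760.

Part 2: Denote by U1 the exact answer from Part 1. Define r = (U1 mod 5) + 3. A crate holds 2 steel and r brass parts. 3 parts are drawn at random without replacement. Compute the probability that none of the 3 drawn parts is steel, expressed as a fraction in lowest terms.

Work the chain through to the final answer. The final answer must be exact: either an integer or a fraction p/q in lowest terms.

Part 1: 24760 = 2^3 * 5 * 619; number of divisors = (3+1) * (1+1) * (1+1) = 16; answer 16
Part 2: U1 = 16; r = 4; total draws C(6,3) = 20; favorable C(4,3) = 4; P = 1/5; answer 1/5

1/5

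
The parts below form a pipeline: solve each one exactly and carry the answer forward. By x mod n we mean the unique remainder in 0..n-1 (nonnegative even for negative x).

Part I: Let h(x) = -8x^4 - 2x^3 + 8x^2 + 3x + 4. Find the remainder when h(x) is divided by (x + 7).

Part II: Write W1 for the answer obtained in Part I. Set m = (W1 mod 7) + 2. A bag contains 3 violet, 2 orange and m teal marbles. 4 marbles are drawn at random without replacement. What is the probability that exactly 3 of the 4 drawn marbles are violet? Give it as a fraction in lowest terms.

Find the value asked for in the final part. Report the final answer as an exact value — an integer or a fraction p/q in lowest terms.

4/165

Part I: remainder = value at the root: -8*(-7)^4 - 2*(-7)^3 + 8*(-7)^2 + 3*(-7)^1 + 4 = (-19208) + (686) + (392) + (-21) + (4) = -18147; answer -18147
Part II: W1 = -18147; m = 6; total draws C(11,4) = 330; favorable C(3,3)*C(8,1) = 8; P = 4/165; answer 4/165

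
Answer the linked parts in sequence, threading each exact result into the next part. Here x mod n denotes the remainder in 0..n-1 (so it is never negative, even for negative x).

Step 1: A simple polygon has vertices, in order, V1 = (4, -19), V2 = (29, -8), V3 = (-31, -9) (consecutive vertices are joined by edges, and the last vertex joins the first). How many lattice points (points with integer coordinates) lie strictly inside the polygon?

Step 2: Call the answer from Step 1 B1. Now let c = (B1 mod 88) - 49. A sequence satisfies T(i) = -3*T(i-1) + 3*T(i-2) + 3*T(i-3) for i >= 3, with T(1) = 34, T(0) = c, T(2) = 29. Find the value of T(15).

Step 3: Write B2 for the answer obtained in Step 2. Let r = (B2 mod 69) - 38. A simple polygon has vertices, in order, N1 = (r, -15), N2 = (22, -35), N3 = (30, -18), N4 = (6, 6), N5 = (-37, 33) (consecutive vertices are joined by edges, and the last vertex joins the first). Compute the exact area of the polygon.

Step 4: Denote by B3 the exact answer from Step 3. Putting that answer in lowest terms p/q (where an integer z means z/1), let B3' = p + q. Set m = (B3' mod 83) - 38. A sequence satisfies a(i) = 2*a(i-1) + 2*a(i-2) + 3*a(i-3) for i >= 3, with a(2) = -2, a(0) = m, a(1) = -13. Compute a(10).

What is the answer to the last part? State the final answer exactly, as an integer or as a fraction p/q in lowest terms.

99911

Step 1: cross terms: (4*-8 - 29*-19)=519, (29*-9 - -31*-8)=-509, (-31*-19 - 4*-9)=625; twice the area = |635| = 635; area = 635/2; boundary points = 1 + 1 + 5 = 7; strictly interior points = area - boundary/2 + 1 = 315; answer 315
Step 2: B1 = 315; c = 2; T(3) = -3*(29) + 3*(34) + 3*(2) = 21; iterating: T(3)=21, T(4)=126, T(5)=-228, T(6)=1125, T(7)=-3681, T(8)=13734, T(9)=-48870, T(10)=176769, T(11)=-635715, T(12)=2290842, T(13)=-8249364, T(14)=29713473, T(15)=-107015985; answer -107015985
Step 3: B2 = -107015985; r = 10; cross terms: (10*-35 - 22*-15)=-20, (22*-18 - 30*-35)=654, (30*6 - 6*-18)=288, (6*33 - -37*6)=420, (-37*-15 - 10*33)=225; twice the area = |1567| = 1567; area = 1567/2; answer 1567/2
Step 4: B3 = 1567/2; threaded value p + q = 1569; m = 37; a(3) = 2*(-2) + 2*(-13) + 3*(37) = 81; iterating: a(3)=81, a(4)=119, a(5)=394, a(6)=1269, a(7)=3683, a(8)=11086, a(9)=33345, a(10)=99911; answer 99911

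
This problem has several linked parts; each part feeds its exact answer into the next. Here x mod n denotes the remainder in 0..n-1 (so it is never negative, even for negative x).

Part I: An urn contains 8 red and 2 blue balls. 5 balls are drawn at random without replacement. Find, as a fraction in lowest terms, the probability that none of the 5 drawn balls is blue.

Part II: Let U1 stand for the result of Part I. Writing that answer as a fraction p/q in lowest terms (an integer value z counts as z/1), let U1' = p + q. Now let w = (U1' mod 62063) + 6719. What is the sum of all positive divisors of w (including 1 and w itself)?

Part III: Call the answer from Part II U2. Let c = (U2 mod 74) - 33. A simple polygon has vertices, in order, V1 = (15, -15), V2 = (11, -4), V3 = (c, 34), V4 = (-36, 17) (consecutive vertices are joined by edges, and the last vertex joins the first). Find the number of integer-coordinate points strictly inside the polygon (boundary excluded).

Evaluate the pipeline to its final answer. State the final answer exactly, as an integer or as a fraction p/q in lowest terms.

1381

Part I: total draws C(10,5) = 252; favorable C(8,5) = 56; P = 2/9; answer 2/9
Part II: U1 = 2/9; threaded value p + q = 11; w = 6730; 6730 = 2 * 5 * 673; sigma = (1 + 2) * (1 + 5) * (1 + 673) = 3 * 6 * 674 = 12132; answer 12132
Part III: U2 = 12132; c = 37; cross terms: (15*-4 - 11*-15)=105, (11*34 - 37*-4)=522, (37*17 - -36*34)=1853, (-36*-15 - 15*17)=285; twice the area = |2765| = 2765; area = 2765/2; boundary points = 1 + 2 + 1 + 1 = 5; strictly interior points = area - boundary/2 + 1 = 1381; answer 1381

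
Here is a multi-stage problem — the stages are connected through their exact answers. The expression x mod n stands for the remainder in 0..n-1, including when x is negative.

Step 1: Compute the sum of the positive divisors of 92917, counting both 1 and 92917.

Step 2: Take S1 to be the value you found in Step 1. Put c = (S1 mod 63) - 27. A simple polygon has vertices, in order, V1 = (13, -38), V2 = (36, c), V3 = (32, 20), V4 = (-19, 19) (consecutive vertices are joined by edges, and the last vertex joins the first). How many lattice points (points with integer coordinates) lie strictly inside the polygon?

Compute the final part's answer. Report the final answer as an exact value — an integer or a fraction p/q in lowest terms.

1945

Step 1: 92917 = 11 * 8447; sigma = (1 + 11) * (1 + 8447) = 12 * 8448 = 101376; answer 101376
Step 2: S1 = 101376; c = -18; cross terms: (13*-18 - 36*-38)=1134, (36*20 - 32*-18)=1296, (32*19 - -19*20)=988, (-19*-38 - 13*19)=475; twice the area = |3893| = 3893; area = 3893/2; boundary points = 1 + 2 + 1 + 1 = 5; strictly interior points = area - boundary/2 + 1 = 1945; answer 1945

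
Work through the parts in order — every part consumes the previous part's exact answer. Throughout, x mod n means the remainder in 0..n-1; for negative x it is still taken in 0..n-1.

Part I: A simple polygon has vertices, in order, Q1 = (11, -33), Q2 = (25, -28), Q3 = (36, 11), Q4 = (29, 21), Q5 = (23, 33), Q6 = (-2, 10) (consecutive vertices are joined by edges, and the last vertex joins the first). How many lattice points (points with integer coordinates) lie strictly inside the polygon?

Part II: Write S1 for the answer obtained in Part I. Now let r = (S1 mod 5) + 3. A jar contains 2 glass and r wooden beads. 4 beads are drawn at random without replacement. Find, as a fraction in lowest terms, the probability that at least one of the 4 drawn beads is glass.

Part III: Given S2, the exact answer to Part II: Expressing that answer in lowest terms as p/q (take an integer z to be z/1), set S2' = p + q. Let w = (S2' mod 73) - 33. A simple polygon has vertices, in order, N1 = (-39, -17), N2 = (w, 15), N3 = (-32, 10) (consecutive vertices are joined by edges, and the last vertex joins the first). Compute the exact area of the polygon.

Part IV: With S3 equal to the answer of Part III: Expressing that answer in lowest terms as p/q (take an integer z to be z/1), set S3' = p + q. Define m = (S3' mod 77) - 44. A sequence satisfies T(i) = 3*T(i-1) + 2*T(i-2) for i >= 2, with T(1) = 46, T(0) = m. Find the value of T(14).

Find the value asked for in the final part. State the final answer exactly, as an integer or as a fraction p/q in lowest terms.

Part I: cross terms: (11*-28 - 25*-33)=517, (25*11 - 36*-28)=1283, (36*21 - 29*11)=437, (29*33 - 23*21)=474, (23*10 - -2*33)=296, (-2*-33 - 11*10)=-44; twice the area = |2963| = 2963; area = 2963/2; boundary points = 1 + 1 + 1 + 6 + 1 + 1 = 11; strictly interior points = area - boundary/2 + 1 = 1477; answer 1477
Part II: S1 = 1477; r = 5; total draws C(7,4) = 35; complement C(5,4) = 5; favorable 35 - 5 = 30; P = 6/7; answer 6/7
Part III: S2 = 6/7; threaded value p + q = 13; w = -20; cross terms: (-39*15 - -20*-17)=-925, (-20*10 - -32*15)=280, (-32*-17 - -39*10)=934; twice the area = |289| = 289; area = 289/2; answer 289/2
Part IV: S3 = 289/2; threaded value p + q = 291; m = 16; T(2) = 3*(46) + 2*(16) = 170; iterating: T(2)=170, T(3)=602, T(4)=2146, T(5)=7642, T(6)=27218, T(7)=96938, T(8)=345250, T(9)=1229626, T(10)=4379378, T(11)=15597386, T(12)=55550914, T(13)=197847514, T(14)=704644370; answer 704644370

704644370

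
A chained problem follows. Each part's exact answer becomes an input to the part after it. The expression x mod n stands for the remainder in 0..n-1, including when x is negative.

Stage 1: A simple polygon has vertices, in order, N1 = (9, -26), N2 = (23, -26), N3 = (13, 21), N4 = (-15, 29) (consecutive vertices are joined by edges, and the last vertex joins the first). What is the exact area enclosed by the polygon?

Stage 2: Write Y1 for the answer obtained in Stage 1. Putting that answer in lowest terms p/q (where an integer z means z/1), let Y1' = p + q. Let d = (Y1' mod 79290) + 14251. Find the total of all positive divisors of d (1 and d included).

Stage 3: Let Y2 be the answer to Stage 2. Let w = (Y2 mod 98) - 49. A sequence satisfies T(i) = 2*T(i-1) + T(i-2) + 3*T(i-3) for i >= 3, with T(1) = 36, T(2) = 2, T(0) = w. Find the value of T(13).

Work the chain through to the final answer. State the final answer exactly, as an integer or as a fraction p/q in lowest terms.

Stage 1: cross terms: (9*-26 - 23*-26)=364, (23*21 - 13*-26)=821, (13*29 - -15*21)=692, (-15*-26 - 9*29)=129; twice the area = |2006| = 2006; area = 1003; answer 1003
Stage 2: Y1 = 1003; threaded value p + q = 1004; d = 15255; 15255 = 3^3 * 5 * 113; sigma = (1 + 3 + 9 + 27) * (1 + 5) * (1 + 113) = 40 * 6 * 114 = 27360; answer 27360
Stage 3: Y2 = 27360; w = -31; T(3) = 2*(2) + 1*(36) + 3*(-31) = -53; iterating: T(3)=-53, T(4)=4, T(5)=-39, T(6)=-233, T(7)=-493, T(8)=-1336, T(9)=-3864, T(10)=-10543, T(11)=-28958, T(12)=-80051, T(13)=-220689; answer -220689

-220689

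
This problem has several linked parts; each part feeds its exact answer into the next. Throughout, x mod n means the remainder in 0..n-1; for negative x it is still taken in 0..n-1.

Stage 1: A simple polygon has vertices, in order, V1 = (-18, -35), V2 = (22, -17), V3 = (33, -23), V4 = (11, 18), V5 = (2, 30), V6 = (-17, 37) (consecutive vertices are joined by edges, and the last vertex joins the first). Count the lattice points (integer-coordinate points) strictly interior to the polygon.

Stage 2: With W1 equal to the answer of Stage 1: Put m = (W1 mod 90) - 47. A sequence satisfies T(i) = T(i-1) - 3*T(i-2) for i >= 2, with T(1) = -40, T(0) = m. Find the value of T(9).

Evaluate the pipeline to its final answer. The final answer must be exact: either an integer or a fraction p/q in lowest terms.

Stage 1: cross terms: (-18*-17 - 22*-35)=1076, (22*-23 - 33*-17)=55, (33*18 - 11*-23)=847, (11*30 - 2*18)=294, (2*37 - -17*30)=584, (-17*-35 - -18*37)=1261; twice the area = |4117| = 4117; area = 4117/2; boundary points = 2 + 1 + 1 + 3 + 1 + 1 = 9; strictly interior points = area - boundary/2 + 1 = 2055; answer 2055
Stage 2: W1 = 2055; m = 28; T(2) = 1*(-40) - 3*(28) = -124; iterating: T(2)=-124, T(3)=-4, T(4)=368, T(5)=380, T(6)=-724, T(7)=-1864, T(8)=308, T(9)=5900; answer 5900

5900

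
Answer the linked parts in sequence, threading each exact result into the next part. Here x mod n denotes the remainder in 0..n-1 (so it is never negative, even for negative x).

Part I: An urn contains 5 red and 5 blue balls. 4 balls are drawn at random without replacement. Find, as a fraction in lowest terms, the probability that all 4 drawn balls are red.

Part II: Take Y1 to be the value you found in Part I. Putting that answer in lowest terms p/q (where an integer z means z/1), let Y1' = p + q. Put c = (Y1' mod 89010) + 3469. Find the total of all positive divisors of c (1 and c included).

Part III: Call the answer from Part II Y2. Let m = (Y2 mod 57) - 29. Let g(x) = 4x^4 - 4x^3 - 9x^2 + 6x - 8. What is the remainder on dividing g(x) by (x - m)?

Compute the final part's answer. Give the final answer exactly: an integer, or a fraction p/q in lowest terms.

243544

Part I: total draws C(10,4) = 210; favorable C(5,4) = 5; P = 1/42; answer 1/42
Part II: Y1 = 1/42; threaded value p + q = 43; c = 3512; 3512 = 2^3 * 439; sigma = (1 + 2 + 4 + 8) * (1 + 439) = 15 * 440 = 6600; answer 6600
Part III: Y2 = 6600; m = 16; remainder = value at the root: 4*(16)^4 - 4*(16)^3 - 9*(16)^2 + 6*(16)^1 - 8 = (262144) + (-16384) + (-2304) + (96) + (-8) = 243544; answer 243544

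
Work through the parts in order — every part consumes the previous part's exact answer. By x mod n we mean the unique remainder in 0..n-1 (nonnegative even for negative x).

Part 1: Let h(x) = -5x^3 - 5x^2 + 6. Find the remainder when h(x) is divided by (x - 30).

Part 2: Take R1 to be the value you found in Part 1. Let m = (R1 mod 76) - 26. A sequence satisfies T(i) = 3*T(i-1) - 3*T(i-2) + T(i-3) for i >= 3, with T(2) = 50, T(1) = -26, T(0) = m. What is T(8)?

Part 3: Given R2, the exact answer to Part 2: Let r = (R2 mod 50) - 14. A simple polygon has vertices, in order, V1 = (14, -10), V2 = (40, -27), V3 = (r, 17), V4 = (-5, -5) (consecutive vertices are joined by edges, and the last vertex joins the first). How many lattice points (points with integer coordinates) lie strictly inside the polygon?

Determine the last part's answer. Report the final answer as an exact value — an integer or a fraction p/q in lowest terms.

671

Part 1: remainder = value at the root: -5*(30)^3 - 5*(30)^2 + 6 = (-135000) + (-4500) + (6) = -139494; answer -139494
Part 2: R1 = -139494; m = 16; T(3) = 3*(50) - 3*(-26) + 1*(16) = 244; iterating: T(3)=244, T(4)=556, T(5)=986, T(6)=1534, T(7)=2200, T(8)=2984; answer 2984
Part 3: R2 = 2984; r = 20; cross terms: (14*-27 - 40*-10)=22, (40*17 - 20*-27)=1220, (20*-5 - -5*17)=-15, (-5*-10 - 14*-5)=120; twice the area = |1347| = 1347; area = 1347/2; boundary points = 1 + 4 + 1 + 1 = 7; strictly interior points = area - boundary/2 + 1 = 671; answer 671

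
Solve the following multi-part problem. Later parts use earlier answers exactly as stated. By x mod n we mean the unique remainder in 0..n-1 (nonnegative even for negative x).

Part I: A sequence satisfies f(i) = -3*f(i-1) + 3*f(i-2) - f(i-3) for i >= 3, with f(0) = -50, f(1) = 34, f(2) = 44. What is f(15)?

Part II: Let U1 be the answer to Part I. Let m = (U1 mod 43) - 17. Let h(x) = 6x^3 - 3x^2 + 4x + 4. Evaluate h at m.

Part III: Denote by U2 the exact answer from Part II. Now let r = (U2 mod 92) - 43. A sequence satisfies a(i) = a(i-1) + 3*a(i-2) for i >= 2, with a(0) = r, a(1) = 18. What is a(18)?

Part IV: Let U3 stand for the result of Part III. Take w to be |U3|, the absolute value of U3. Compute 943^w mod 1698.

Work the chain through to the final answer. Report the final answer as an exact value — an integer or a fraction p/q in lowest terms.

Part I: f(3) = -3*(44) + 3*(34) - 1*(-50) = 20; iterating: f(3)=20, f(4)=38, f(5)=-98, f(6)=388, f(7)=-1496, f(8)=5750, f(9)=-22126, f(10)=85124, f(11)=-327500, f(12)=1259998, f(13)=-4847618, f(14)=18650348, f(15)=-71753896; answer -71753896
Part II: U1 = -71753896; m = 15; 6*(15)^3 - 3*(15)^2 + 4*(15)^1 + 4 = (20250) + (-675) + (60) + (4) = 19639; answer 19639
Part III: U2 = 19639; r = 0; a(2) = 1*(18) + 3*(0) = 18; iterating: a(2)=18, a(3)=72, a(4)=126, a(5)=342, a(6)=720, a(7)=1746, a(8)=3906, a(9)=9144, a(10)=20862, a(11)=48294, a(12)=110880, a(13)=255762, a(14)=588402, a(15)=1355688, a(16)=3120894, a(17)=7187958, a(18)=16550640; answer 16550640
Part IV: U3 = 16550640; w = 16550640; squarings mod 1698: 943^1=943, 943^2=1195, 943^4=7, 943^8=49, 943^16=703, 943^32=91, 943^64=1489, 943^128=1231, 943^256=745, 943^512=1477, 943^1024=1297, 943^2048=1189, 943^4096=985, 943^8192=667, 943^16384=13, 943^32768=169, 943^65536=1393, 943^131072=1333, 943^262144=781, 943^524288=379, 943^1048576=1009, 943^2097152=979, 943^4194304=769, 943^8388608=457; 943^16550640 = 943^16 * 943^32 * 943^64 * 943^128 * 943^512 * 943^2048 * 943^32768 * 943^262144 * 943^524288 * 943^1048576 * 943^2097152 * 943^4194304 * 943^8388608 = 1183 (mod 1698); answer 1183

1183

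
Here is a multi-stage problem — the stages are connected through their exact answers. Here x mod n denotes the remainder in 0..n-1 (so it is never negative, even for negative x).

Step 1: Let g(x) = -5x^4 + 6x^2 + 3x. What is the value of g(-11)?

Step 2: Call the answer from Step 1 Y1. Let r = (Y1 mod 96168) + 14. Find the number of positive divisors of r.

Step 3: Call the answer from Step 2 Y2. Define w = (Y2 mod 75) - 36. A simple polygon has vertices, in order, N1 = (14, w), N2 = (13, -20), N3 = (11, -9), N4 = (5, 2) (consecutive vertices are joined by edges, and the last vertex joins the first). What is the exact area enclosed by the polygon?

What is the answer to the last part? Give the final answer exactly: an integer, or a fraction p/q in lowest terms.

Step 1: -5*(-11)^4 + 6*(-11)^2 + 3*(-11)^1 = (-73205) + (726) + (-33) = -72512; answer -72512
Step 2: Y1 = -72512; r = 23670; 23670 = 2 * 3^2 * 5 * 263; number of divisors = (1+1) * (2+1) * (1+1) * (1+1) = 24; answer 24
Step 3: Y2 = 24; w = -12; cross terms: (14*-20 - 13*-12)=-124, (13*-9 - 11*-20)=103, (11*2 - 5*-9)=67, (5*-12 - 14*2)=-88; twice the area = |-42| = 42; area = 21; answer 21

21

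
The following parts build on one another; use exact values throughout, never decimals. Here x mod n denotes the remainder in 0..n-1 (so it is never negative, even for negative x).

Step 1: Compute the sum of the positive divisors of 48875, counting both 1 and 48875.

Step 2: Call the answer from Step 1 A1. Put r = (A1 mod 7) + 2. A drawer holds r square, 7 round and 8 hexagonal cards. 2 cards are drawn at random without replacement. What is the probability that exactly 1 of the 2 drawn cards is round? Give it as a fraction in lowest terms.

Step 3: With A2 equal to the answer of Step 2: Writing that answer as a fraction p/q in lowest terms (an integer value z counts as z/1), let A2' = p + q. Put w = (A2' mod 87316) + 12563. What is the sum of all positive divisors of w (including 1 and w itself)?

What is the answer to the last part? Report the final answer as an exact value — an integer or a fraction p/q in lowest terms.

Step 1: 48875 = 5^3 * 17 * 23; sigma = (1 + 5 + 25 + 125) * (1 + 17) * (1 + 23) = 156 * 18 * 24 = 67392; answer 67392
Step 2: A1 = 67392; r = 5; total draws C(20,2) = 190; favorable C(7,1)*C(13,1) = 91; P = 91/190; answer 91/190
Step 3: A2 = 91/190; threaded value p + q = 281; w = 12844; 12844 = 2^2 * 13^2 * 19; sigma = (1 + 2 + 4) * (1 + 13 + 169) * (1 + 19) = 7 * 183 * 20 = 25620; answer 25620

25620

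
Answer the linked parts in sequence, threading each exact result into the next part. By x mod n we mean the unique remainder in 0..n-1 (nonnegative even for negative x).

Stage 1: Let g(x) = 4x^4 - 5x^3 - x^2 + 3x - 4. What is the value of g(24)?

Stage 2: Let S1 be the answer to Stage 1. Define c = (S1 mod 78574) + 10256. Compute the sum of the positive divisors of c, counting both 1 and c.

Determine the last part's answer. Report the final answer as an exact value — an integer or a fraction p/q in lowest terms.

26754

Stage 1: 4*(24)^4 - 5*(24)^3 - 1*(24)^2 + 3*(24)^1 - 4 = (1327104) + (-69120) + (-576) + (72) + (-4) = 1257476; answer 1257476
Stage 2: S1 = 1257476; c = 10548; 10548 = 2^2 * 3^2 * 293; sigma = (1 + 2 + 4) * (1 + 3 + 9) * (1 + 293) = 7 * 13 * 294 = 26754; answer 26754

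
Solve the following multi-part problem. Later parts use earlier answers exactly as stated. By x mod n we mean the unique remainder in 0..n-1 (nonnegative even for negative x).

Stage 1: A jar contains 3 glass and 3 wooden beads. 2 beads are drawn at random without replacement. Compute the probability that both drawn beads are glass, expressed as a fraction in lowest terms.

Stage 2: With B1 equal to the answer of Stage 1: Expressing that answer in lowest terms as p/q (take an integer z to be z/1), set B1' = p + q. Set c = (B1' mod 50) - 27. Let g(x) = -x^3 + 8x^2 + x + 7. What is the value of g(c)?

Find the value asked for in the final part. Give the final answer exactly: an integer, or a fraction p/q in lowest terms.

Stage 1: total draws C(6,2) = 15; favorable C(3,2) = 3; P = 1/5; answer 1/5
Stage 2: B1 = 1/5; threaded value p + q = 6; c = -21; -1*(-21)^3 + 8*(-21)^2 + 1*(-21)^1 + 7 = (9261) + (3528) + (-21) + (7) = 12775; answer 12775

12775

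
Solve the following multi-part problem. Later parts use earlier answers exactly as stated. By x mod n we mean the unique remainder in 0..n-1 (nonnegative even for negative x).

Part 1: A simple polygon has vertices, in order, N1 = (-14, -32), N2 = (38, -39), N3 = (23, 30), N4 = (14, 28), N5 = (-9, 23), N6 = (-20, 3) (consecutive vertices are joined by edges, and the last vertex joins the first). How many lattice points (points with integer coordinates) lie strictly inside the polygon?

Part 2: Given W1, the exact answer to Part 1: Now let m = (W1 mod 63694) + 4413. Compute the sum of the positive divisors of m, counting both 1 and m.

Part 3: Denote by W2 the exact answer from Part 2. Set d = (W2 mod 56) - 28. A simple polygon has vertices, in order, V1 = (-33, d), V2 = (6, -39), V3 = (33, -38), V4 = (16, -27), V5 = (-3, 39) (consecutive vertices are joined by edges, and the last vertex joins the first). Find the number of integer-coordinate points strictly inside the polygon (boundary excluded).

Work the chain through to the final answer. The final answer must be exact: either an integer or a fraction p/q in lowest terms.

Part 1: cross terms: (-14*-39 - 38*-32)=1762, (38*30 - 23*-39)=2037, (23*28 - 14*30)=224, (14*23 - -9*28)=574, (-9*3 - -20*23)=433, (-20*-32 - -14*3)=682; twice the area = |5712| = 5712; area = 2856; boundary points = 1 + 3 + 1 + 1 + 1 + 1 = 8; strictly interior points = area - boundary/2 + 1 = 2853; answer 2853
Part 2: W1 = 2853; m = 7266; 7266 = 2 * 3 * 7 * 173; sigma = (1 + 2) * (1 + 3) * (1 + 7) * (1 + 173) = 3 * 4 * 8 * 174 = 16704; answer 16704
Part 3: W2 = 16704; d = -12; cross terms: (-33*-39 - 6*-12)=1359, (6*-38 - 33*-39)=1059, (33*-27 - 16*-38)=-283, (16*39 - -3*-27)=543, (-3*-12 - -33*39)=1323; twice the area = |4001| = 4001; area = 4001/2; boundary points = 3 + 1 + 1 + 1 + 3 = 9; strictly interior points = area - boundary/2 + 1 = 1997; answer 1997

1997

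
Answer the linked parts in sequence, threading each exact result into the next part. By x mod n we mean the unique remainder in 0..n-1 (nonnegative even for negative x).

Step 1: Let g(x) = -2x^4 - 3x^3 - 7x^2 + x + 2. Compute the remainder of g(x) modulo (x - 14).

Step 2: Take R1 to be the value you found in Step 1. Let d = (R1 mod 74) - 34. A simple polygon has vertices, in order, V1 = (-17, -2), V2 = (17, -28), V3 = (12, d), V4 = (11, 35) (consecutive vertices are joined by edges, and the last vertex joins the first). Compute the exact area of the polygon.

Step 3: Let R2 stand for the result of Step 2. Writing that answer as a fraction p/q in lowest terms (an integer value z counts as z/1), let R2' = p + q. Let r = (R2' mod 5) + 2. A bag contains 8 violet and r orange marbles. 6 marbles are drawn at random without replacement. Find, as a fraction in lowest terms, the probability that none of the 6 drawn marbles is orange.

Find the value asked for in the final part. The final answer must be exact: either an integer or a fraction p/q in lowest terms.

Step 1: remainder = value at the root: -2*(14)^4 - 3*(14)^3 - 7*(14)^2 + 1*(14)^1 + 2 = (-76832) + (-8232) + (-1372) + (14) + (2) = -86420; answer -86420
Step 2: R1 = -86420; d = -22; cross terms: (-17*-28 - 17*-2)=510, (17*-22 - 12*-28)=-38, (12*35 - 11*-22)=662, (11*-2 - -17*35)=573; twice the area = |1707| = 1707; area = 1707/2; answer 1707/2
Step 3: R2 = 1707/2; threaded value p + q = 1709; r = 6; total draws C(14,6) = 3003; favorable C(8,6) = 28; P = 4/429; answer 4/429

4/429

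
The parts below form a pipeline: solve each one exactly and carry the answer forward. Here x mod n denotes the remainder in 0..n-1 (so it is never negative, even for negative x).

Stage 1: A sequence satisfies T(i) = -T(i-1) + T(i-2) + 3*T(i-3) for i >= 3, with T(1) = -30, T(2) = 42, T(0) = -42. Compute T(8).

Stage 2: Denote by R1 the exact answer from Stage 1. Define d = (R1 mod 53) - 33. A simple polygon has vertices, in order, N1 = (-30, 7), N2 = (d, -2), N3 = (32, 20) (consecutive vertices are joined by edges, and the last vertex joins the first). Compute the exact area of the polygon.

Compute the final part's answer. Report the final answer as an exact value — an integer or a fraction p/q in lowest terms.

1039/2

Stage 1: T(3) = -1*(42) + 1*(-30) + 3*(-42) = -198; iterating: T(3)=-198, T(4)=150, T(5)=-222, T(6)=-222, T(7)=450, T(8)=-1338; answer -1338
Stage 2: R1 = -1338; d = 7; cross terms: (-30*-2 - 7*7)=11, (7*20 - 32*-2)=204, (32*7 - -30*20)=824; twice the area = |1039| = 1039; area = 1039/2; answer 1039/2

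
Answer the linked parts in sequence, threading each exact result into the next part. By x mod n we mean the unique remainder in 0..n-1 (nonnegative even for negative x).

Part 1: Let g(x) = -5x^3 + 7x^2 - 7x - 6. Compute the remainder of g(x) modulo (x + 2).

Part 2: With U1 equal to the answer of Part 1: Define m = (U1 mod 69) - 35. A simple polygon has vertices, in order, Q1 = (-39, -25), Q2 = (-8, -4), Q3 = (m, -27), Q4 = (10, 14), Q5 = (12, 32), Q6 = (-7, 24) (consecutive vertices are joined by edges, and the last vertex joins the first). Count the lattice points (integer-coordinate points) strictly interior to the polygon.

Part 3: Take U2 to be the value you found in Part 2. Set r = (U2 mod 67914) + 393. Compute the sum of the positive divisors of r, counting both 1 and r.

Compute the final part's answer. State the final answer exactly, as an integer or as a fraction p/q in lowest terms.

1320

Part 1: remainder = value at the root: -5*(-2)^3 + 7*(-2)^2 - 7*(-2)^1 - 6 = (40) + (28) + (14) + (-6) = 76; answer 76
Part 2: U1 = 76; m = -28; cross terms: (-39*-4 - -8*-25)=-44, (-8*-27 - -28*-4)=104, (-28*14 - 10*-27)=-122, (10*32 - 12*14)=152, (12*24 - -7*32)=512, (-7*-25 - -39*24)=1111; twice the area = |1713| = 1713; area = 1713/2; boundary points = 1 + 1 + 1 + 2 + 1 + 1 = 7; strictly interior points = area - boundary/2 + 1 = 854; answer 854
Part 3: U2 = 854; r = 1247; 1247 = 29 * 43; sigma = (1 + 29) * (1 + 43) = 30 * 44 = 1320; answer 1320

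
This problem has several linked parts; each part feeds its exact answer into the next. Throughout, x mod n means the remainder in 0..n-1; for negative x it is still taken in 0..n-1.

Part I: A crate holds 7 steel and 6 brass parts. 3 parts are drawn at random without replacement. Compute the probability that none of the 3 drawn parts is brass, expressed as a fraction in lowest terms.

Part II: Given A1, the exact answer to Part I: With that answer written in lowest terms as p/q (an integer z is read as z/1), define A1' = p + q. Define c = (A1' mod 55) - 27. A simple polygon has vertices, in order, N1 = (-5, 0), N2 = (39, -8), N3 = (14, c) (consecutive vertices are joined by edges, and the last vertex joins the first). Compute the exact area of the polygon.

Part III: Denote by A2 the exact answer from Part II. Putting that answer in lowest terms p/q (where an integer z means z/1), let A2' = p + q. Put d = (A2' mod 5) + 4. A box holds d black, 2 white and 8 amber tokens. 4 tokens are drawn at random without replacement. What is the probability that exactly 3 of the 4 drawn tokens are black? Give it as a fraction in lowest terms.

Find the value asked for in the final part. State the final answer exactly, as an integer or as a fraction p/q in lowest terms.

40/1001

Part I: total draws C(13,3) = 286; favorable C(7,3) = 35; P = 35/286; answer 35/286
Part II: A1 = 35/286; threaded value p + q = 321; c = 19; cross terms: (-5*-8 - 39*0)=40, (39*19 - 14*-8)=853, (14*0 - -5*19)=95; twice the area = |988| = 988; area = 494; answer 494
Part III: A2 = 494; threaded value p + q = 495; d = 4; total draws C(14,4) = 1001; favorable C(4,3)*C(10,1) = 40; P = 40/1001; answer 40/1001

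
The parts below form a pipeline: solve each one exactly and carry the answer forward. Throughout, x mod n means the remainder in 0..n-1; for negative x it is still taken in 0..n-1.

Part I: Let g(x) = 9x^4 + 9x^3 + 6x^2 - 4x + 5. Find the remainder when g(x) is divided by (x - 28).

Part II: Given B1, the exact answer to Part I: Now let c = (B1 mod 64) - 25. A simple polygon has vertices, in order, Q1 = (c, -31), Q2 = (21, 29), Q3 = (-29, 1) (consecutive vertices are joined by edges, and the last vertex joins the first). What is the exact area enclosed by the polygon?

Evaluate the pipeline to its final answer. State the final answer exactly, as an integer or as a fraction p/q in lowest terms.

Part I: remainder = value at the root: 9*(28)^4 + 9*(28)^3 + 6*(28)^2 - 4*(28)^1 + 5 = (5531904) + (197568) + (4704) + (-112) + (5) = 5734069; answer 5734069
Part II: B1 = 5734069; c = 28; cross terms: (28*29 - 21*-31)=1463, (21*1 - -29*29)=862, (-29*-31 - 28*1)=871; twice the area = |3196| = 3196; area = 1598; answer 1598

1598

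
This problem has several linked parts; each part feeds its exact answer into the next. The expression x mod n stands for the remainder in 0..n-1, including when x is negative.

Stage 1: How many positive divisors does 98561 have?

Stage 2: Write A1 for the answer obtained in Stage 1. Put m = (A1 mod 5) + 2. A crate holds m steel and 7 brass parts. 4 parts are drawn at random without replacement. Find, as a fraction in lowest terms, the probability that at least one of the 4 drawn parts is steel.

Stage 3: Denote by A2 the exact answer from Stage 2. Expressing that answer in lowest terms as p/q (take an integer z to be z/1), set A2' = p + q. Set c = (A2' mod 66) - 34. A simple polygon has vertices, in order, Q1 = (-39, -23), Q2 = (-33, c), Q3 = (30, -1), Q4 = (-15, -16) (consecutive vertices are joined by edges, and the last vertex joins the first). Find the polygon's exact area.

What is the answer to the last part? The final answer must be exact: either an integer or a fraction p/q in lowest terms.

3225/2

Stage 1: 98561 is prime, so its only divisors are 1 and 98561; count = 2; answer 2
Stage 2: A1 = 2; m = 4; total draws C(11,4) = 330; complement C(7,4) = 35; favorable 330 - 35 = 295; P = 59/66; answer 59/66
Stage 3: A2 = 59/66; threaded value p + q = 125; c = 25; cross terms: (-39*25 - -33*-23)=-1734, (-33*-1 - 30*25)=-717, (30*-16 - -15*-1)=-495, (-15*-23 - -39*-16)=-279; twice the area = |-3225| = 3225; area = 3225/2; answer 3225/2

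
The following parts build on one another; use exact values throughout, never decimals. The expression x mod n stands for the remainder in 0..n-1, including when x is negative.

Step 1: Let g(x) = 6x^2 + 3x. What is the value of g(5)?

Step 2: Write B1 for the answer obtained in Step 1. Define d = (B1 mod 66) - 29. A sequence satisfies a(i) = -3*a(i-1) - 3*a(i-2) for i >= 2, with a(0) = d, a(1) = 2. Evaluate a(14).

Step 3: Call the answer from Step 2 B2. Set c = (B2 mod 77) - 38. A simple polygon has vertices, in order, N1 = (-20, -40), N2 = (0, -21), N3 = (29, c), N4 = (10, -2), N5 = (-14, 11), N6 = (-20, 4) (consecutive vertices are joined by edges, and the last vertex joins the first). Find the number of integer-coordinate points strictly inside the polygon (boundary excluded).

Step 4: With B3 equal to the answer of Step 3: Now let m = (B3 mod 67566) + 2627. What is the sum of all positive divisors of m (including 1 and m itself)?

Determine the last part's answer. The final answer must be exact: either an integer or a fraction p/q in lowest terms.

Step 1: 6*(5)^2 + 3*(5)^1 = (150) + (15) = 165; answer 165
Step 2: B1 = 165; d = 4; a(2) = -3*(2) - 3*(4) = -18; iterating: a(2)=-18, a(3)=48, a(4)=-90, a(5)=126, a(6)=-108, a(7)=-54, a(8)=486, a(9)=-1296, a(10)=2430, a(11)=-3402, a(12)=2916, a(13)=1458, a(14)=-13122; answer -13122
Step 3: B2 = -13122; c = 7; cross terms: (-20*-21 - 0*-40)=420, (0*7 - 29*-21)=609, (29*-2 - 10*7)=-128, (10*11 - -14*-2)=82, (-14*4 - -20*11)=164, (-20*-40 - -20*4)=880; twice the area = |2027| = 2027; area = 2027/2; boundary points = 1 + 1 + 1 + 1 + 1 + 44 = 49; strictly interior points = area - boundary/2 + 1 = 990; answer 990
Step 4: B3 = 990; m = 3617; 3617 is prime, so its only divisors are 1 and 3617; sigma = 1 + 3617 = 3618; answer 3618

3618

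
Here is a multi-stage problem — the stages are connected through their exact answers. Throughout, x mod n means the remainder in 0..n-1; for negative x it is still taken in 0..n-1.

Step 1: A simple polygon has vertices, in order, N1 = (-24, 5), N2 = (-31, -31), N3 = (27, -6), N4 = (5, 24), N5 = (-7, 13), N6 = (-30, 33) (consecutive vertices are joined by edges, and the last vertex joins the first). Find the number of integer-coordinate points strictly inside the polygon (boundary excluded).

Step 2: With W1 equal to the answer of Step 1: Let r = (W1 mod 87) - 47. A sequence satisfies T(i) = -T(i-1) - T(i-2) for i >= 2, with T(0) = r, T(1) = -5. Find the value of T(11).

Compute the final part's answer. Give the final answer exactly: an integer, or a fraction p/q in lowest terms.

-22

Step 1: cross terms: (-24*-31 - -31*5)=899, (-31*-6 - 27*-31)=1023, (27*24 - 5*-6)=678, (5*13 - -7*24)=233, (-7*33 - -30*13)=159, (-30*5 - -24*33)=642; twice the area = |3634| = 3634; area = 1817; boundary points = 1 + 1 + 2 + 1 + 1 + 2 = 8; strictly interior points = area - boundary/2 + 1 = 1814; answer 1814
Step 2: W1 = 1814; r = 27; T(2) = -1*(-5) - 1*(27) = -22; iterating: T(2)=-22, T(3)=27, T(4)=-5, T(5)=-22, T(6)=27, T(7)=-5, T(8)=-22, T(9)=27, T(10)=-5, T(11)=-22; answer -22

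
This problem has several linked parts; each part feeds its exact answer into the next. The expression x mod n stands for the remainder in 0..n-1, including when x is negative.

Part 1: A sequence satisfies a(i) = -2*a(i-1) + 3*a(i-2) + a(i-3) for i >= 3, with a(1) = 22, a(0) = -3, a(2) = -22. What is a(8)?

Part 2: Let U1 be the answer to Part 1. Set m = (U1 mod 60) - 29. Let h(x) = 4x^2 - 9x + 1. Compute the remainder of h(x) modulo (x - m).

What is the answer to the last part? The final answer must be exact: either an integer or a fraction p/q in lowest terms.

Part 1: a(3) = -2*(-22) + 3*(22) + 1*(-3) = 107; iterating: a(3)=107, a(4)=-258, a(5)=815, a(6)=-2297, a(7)=6781, a(8)=-19638; answer -19638
Part 2: U1 = -19638; m = 13; remainder = value at the root: 4*(13)^2 - 9*(13)^1 + 1 = (676) + (-117) + (1) = 560; answer 560

560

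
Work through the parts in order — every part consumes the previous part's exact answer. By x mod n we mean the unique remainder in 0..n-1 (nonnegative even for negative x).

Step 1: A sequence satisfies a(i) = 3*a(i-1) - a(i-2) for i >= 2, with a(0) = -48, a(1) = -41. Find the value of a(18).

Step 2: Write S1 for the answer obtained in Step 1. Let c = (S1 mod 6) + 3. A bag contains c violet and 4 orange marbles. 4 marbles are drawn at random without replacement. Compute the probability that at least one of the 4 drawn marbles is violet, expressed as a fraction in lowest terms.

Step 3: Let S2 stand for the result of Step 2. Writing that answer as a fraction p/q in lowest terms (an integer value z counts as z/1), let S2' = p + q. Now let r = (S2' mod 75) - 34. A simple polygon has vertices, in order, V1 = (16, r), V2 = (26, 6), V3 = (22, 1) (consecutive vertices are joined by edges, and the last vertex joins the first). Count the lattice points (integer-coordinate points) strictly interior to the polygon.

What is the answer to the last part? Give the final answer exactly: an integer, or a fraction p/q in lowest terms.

82

Step 1: a(2) = 3*(-41) - 1*(-48) = -75; iterating: a(2)=-75, a(3)=-184, a(4)=-477, a(5)=-1247, a(6)=-3264, a(7)=-8545, a(8)=-22371, a(9)=-58568, a(10)=-153333, a(11)=-401431, a(12)=-1050960, a(13)=-2751449, a(14)=-7203387, a(15)=-18858712, a(16)=-49372749, a(17)=-129259535, a(18)=-338405856; answer -338405856
Step 2: S1 = -338405856; c = 3; total draws C(7,4) = 35; complement C(4,4) = 1; favorable 35 - 1 = 34; P = 34/35; answer 34/35
Step 3: S2 = 34/35; threaded value p + q = 69; r = 35; cross terms: (16*6 - 26*35)=-814, (26*1 - 22*6)=-106, (22*35 - 16*1)=754; twice the area = |-166| = 166; area = 83; boundary points = 1 + 1 + 2 = 4; strictly interior points = area - boundary/2 + 1 = 82; answer 82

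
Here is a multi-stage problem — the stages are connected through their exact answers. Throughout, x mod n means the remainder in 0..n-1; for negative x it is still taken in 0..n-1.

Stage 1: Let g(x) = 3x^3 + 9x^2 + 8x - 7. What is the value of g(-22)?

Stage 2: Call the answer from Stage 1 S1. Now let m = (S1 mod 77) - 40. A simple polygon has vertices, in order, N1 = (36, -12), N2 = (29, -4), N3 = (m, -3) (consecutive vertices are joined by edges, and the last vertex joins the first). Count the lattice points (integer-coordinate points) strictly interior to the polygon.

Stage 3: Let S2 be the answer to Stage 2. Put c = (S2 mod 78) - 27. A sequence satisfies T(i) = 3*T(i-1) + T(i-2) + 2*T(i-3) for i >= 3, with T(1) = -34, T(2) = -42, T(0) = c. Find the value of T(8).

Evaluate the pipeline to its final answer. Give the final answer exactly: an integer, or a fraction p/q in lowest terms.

Stage 1: 3*(-22)^3 + 9*(-22)^2 + 8*(-22)^1 - 7 = (-31944) + (4356) + (-176) + (-7) = -27771; answer -27771
Stage 2: S1 = -27771; m = -14; cross terms: (36*-4 - 29*-12)=204, (29*-3 - -14*-4)=-143, (-14*-12 - 36*-3)=276; twice the area = |337| = 337; area = 337/2; boundary points = 1 + 1 + 1 = 3; strictly interior points = area - boundary/2 + 1 = 168; answer 168
Stage 3: S2 = 168; c = -15; T(3) = 3*(-42) + 1*(-34) + 2*(-15) = -190; iterating: T(3)=-190, T(4)=-680, T(5)=-2314, T(6)=-8002, T(7)=-27680, T(8)=-95670; answer -95670

-95670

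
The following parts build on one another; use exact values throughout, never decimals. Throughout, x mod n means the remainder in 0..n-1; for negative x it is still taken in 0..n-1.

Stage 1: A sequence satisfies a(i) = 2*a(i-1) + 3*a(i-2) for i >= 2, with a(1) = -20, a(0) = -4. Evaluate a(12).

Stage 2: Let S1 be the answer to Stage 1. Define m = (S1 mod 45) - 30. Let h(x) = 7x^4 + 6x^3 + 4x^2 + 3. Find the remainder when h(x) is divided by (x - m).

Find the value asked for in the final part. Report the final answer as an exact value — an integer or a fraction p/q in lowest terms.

Stage 1: a(2) = 2*(-20) + 3*(-4) = -52; iterating: a(2)=-52, a(3)=-164, a(4)=-484, a(5)=-1460, a(6)=-4372, a(7)=-13124, a(8)=-39364, a(9)=-118100, a(10)=-354292, a(11)=-1062884, a(12)=-3188644; answer -3188644
Stage 2: S1 = -3188644; m = -19; remainder = value at the root: 7*(-19)^4 + 6*(-19)^3 + 4*(-19)^2 + 3 = (912247) + (-41154) + (1444) + (3) = 872540; answer 872540

872540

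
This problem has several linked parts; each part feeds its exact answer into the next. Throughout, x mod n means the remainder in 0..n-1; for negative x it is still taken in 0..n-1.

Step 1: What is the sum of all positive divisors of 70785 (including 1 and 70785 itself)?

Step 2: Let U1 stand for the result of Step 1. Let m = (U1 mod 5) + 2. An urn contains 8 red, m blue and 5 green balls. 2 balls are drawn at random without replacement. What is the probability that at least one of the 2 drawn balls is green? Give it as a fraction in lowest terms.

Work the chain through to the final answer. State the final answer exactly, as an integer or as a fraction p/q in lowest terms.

13/24

Step 1: 70785 = 3^2 * 5 * 11^2 * 13; sigma = (1 + 3 + 9) * (1 + 5) * (1 + 11 + 121) * (1 + 13) = 13 * 6 * 133 * 14 = 145236; answer 145236
Step 2: U1 = 145236; m = 3; total draws C(16,2) = 120; complement C(11,2) = 55; favorable 120 - 55 = 65; P = 13/24; answer 13/24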